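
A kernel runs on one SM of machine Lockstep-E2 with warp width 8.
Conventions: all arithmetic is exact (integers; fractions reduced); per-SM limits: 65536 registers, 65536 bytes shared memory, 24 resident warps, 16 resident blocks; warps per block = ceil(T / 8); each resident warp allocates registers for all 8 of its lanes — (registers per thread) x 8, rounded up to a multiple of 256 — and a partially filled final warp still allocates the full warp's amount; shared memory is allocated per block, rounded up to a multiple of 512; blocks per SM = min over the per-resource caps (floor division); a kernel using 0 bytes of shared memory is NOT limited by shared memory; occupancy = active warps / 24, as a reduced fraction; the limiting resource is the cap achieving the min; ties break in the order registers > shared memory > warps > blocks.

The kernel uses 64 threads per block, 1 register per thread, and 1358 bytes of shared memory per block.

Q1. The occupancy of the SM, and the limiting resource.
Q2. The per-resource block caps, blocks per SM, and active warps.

Answer: occupancy 1, limited by warps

registers: 32 blocks
shared memory: 42 blocks
warps: 3 blocks
blocks: 16 blocks

Answer: 3 blocks, 24 active warps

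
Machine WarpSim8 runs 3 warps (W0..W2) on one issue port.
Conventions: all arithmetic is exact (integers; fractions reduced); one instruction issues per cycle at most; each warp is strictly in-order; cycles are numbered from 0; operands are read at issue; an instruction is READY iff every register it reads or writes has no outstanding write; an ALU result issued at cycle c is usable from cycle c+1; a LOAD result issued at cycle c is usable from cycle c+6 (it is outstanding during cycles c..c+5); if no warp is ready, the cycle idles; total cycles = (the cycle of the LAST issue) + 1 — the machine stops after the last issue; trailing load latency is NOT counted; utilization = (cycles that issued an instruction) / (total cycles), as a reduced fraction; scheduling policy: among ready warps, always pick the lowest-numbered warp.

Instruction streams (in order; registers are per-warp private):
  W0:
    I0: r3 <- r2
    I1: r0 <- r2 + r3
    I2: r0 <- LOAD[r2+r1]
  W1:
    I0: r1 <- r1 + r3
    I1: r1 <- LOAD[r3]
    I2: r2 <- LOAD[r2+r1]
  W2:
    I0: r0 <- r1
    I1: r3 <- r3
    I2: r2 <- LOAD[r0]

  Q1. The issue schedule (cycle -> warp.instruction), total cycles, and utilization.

cycle 0: W0.I0
cycle 1: W0.I1
cycle 2: W0.I2
cycle 3: W1.I0
cycle 4: W1.I1
cycle 5: W2.I0
cycle 6: W2.I1
cycle 7: W2.I2
cycle 8: idle
cycle 9: idle
cycle 10: W1.I2

Answer: 11 cycles, utilization 9/11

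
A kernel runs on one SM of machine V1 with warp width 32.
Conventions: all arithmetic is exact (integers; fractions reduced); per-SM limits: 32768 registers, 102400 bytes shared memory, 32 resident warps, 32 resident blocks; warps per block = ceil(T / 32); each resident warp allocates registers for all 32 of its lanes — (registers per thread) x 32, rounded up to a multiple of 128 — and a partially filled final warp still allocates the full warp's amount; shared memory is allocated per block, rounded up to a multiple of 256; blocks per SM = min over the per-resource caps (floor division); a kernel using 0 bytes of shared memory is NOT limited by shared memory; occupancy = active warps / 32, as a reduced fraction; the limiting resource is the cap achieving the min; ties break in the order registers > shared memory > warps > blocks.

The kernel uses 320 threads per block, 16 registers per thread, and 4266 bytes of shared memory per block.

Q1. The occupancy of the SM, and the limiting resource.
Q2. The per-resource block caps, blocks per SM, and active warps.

Answer: occupancy 15/16, limited by warps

registers: 6 blocks
shared memory: 23 blocks
warps: 3 blocks
blocks: 32 blocks

Answer: 3 blocks, 30 active warps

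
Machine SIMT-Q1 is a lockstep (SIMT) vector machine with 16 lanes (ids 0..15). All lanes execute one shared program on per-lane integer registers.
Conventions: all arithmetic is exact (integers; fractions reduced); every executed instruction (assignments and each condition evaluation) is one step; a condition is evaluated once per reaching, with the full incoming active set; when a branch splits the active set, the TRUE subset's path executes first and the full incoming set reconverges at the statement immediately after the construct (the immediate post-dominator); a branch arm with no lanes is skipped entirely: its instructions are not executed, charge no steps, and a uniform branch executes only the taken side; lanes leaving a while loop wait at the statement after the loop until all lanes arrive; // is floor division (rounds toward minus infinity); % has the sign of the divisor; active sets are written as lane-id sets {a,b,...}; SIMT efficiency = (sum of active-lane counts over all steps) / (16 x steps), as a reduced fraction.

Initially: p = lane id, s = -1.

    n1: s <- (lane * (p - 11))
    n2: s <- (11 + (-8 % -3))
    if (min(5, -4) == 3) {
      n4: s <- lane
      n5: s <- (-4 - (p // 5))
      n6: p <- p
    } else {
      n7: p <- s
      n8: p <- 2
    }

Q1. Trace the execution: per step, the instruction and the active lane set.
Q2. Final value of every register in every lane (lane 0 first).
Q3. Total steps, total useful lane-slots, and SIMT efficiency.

step 0: s <- (lane * (p - 11))       {0,1,2,3,4,5,6,7,8,9,10,11,12,13,14,15}
step 1: s <- (11 + (-8 % -3))        {0,1,2,3,4,5,6,7,8,9,10,11,12,13,14,15}
step 2: eval (min(5, -4) == 3)       {0,1,2,3,4,5,6,7,8,9,10,11,12,13,14,15}
step 3: p <- s                       {0,1,2,3,4,5,6,7,8,9,10,11,12,13,14,15}
step 4: p <- 2                       {0,1,2,3,4,5,6,7,8,9,10,11,12,13,14,15}

Answer: 5 steps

p: 2,2,2,2,2,2,2,2,2,2,2,2,2,2,2,2
s: 9,9,9,9,9,9,9,9,9,9,9,9,9,9,9,9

steps = 5; useful = 80; efficiency = 80/80 = 1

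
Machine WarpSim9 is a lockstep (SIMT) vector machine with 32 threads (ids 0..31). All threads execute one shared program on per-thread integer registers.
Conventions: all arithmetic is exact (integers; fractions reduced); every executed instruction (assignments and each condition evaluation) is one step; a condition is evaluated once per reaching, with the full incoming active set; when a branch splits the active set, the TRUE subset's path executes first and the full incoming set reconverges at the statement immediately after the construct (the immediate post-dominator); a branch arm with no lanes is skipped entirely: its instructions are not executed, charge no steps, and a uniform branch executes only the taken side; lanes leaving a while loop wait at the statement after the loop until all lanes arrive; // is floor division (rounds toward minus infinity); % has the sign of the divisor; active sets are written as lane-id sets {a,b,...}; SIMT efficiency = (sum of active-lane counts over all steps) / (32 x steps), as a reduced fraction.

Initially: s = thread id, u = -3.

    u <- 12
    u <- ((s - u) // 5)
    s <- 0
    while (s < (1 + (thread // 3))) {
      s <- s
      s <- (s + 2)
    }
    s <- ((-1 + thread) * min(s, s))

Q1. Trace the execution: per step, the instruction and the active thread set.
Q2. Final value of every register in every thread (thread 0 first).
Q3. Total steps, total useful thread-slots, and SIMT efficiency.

step 0: u <- 12                      {0,1,2,3,4,5,6,7,8,9,10,11,12,13,14,15,16,17,18,19,20,21,22,23,24,25,26,27,28,29,30,31}
step 1: u <- ((s - u) // 5)          {0,1,2,3,4,5,6,7,8,9,10,11,12,13,14,15,16,17,18,19,20,21,22,23,24,25,26,27,28,29,30,31}
step 2: s <- 0                       {0,1,2,3,4,5,6,7,8,9,10,11,12,13,14,15,16,17,18,19,20,21,22,23,24,25,26,27,28,29,30,31}
step 3: eval (s < (1 + (thread // 3))) {0,1,2,3,4,5,6,7,8,9,10,11,12,13,14,15,16,17,18,19,20,21,22,23,24,25,26,27,28,29,30,31}
step 4: s <- s                       {0,1,2,3,4,5,6,7,8,9,10,11,12,13,14,15,16,17,18,19,20,21,22,23,24,25,26,27,28,29,30,31}
step 5: s <- (s + 2)                 {0,1,2,3,4,5,6,7,8,9,10,11,12,13,14,15,16,17,18,19,20,21,22,23,24,25,26,27,28,29,30,31}
step 6: eval (s < (1 + (thread // 3))) {0,1,2,3,4,5,6,7,8,9,10,11,12,13,14,15,16,17,18,19,20,21,22,23,24,25,26,27,28,29,30,31}
step 7: s <- s                       {6,7,8,9,10,11,12,13,14,15,16,17,18,19,20,21,22,23,24,25,26,27,28,29,30,31}
step 8: s <- (s + 2)                 {6,7,8,9,10,11,12,13,14,15,16,17,18,19,20,21,22,23,24,25,26,27,28,29,30,31}
step 9: eval (s < (1 + (thread // 3))) {6,7,8,9,10,11,12,13,14,15,16,17,18,19,20,21,22,23,24,25,26,27,28,29,30,31}
step 10: s <- s                       {12,13,14,15,16,17,18,19,20,21,22,23,24,25,26,27,28,29,30,31}
step 11: s <- (s + 2)                 {12,13,14,15,16,17,18,19,20,21,22,23,24,25,26,27,28,29,30,31}
step 12: eval (s < (1 + (thread // 3))) {12,13,14,15,16,17,18,19,20,21,22,23,24,25,26,27,28,29,30,31}
step 13: s <- s                       {18,19,20,21,22,23,24,25,26,27,28,29,30,31}
step 14: s <- (s + 2)                 {18,19,20,21,22,23,24,25,26,27,28,29,30,31}
step 15: eval (s < (1 + (thread // 3))) {18,19,20,21,22,23,24,25,26,27,28,29,30,31}
step 16: s <- s                       {24,25,26,27,28,29,30,31}
step 17: s <- (s + 2)                 {24,25,26,27,28,29,30,31}
step 18: eval (s < (1 + (thread // 3))) {24,25,26,27,28,29,30,31}
step 19: s <- s                       {30,31}
step 20: s <- (s + 2)                 {30,31}
step 21: eval (s < (1 + (thread // 3))) {30,31}
step 22: s <- ((-1 + thread) * min(s, s)) {0,1,2,3,4,5,6,7,8,9,10,11,12,13,14,15,16,17,18,19,20,21,22,23,24,25,26,27,28,29,30,31}

Answer: 23 steps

s: -2,0,2,4,6,8,20,24,28,32,36,40,66,72,78,84,90,96,136,144,152,160,168,176,230,240,250,260,270,280,348,360
u: -3,-3,-2,-2,-2,-2,-2,-1,-1,-1,-1,-1,0,0,0,0,0,1,1,1,1,1,2,2,2,2,2,3,3,3,3,3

steps = 23; useful = 466; efficiency = 466/736 = 233/368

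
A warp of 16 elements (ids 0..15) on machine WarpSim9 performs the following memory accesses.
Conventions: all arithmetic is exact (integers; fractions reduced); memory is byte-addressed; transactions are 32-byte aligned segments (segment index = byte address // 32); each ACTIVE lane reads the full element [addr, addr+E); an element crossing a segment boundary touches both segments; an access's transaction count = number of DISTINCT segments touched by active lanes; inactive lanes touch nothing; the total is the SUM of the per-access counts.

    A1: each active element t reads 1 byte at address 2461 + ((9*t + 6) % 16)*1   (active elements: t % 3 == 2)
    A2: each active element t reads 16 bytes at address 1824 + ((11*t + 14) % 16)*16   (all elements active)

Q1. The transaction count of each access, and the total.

A1: 1 transaction
A2: 8 transactions

Answer: 1,8; total 9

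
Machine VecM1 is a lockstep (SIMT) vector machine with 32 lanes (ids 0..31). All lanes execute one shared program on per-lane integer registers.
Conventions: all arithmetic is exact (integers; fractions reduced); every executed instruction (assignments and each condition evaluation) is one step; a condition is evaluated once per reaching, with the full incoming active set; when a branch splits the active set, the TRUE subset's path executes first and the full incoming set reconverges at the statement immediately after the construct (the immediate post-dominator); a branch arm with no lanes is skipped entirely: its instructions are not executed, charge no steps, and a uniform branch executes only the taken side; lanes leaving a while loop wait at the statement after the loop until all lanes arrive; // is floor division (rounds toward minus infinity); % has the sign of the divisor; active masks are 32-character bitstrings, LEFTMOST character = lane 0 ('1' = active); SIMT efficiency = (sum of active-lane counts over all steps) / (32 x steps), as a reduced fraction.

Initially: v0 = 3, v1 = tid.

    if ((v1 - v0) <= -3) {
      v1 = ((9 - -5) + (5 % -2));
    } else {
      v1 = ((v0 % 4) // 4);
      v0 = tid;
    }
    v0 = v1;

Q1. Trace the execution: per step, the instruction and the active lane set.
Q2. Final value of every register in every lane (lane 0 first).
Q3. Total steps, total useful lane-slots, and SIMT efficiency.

step 0: eval ((v1 - v0) <= -3)       11111111111111111111111111111111
step 1: v1 <- ((9 - -5) + (5 % -2))  10000000000000000000000000000000
step 2: v1 <- ((v0 % 4) // 4)        01111111111111111111111111111111
step 3: v0 <- tid                    01111111111111111111111111111111
step 4: v0 <- v1                     11111111111111111111111111111111

Answer: 5 steps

v0: 13,0,0,0,0,0,0,0,0,0,0,0,0,0,0,0,0,0,0,0,0,0,0,0,0,0,0,0,0,0,0,0
v1: 13,0,0,0,0,0,0,0,0,0,0,0,0,0,0,0,0,0,0,0,0,0,0,0,0,0,0,0,0,0,0,0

steps = 5; useful = 127; efficiency = 127/160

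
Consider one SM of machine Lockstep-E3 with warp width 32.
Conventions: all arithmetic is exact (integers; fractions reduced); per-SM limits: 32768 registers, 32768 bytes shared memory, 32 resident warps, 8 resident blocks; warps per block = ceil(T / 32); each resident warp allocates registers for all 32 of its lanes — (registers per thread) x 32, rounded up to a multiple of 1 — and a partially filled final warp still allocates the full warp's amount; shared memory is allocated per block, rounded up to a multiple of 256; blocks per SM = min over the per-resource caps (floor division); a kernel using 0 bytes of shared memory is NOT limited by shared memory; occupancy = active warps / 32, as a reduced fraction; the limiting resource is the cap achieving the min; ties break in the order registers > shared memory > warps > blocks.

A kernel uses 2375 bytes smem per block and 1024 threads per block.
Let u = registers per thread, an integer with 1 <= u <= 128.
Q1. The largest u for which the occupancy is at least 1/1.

Answer: u = 32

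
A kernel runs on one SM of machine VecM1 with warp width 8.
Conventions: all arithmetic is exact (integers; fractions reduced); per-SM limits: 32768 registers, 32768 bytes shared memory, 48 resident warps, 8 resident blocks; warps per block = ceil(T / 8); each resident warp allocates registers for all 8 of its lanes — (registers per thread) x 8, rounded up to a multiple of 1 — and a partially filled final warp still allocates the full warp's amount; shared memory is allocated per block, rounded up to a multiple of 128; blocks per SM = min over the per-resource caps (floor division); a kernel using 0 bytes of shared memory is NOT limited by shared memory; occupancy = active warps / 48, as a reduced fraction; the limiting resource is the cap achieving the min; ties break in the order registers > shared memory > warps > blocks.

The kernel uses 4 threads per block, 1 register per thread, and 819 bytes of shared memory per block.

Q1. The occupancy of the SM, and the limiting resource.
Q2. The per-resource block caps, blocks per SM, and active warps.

Answer: occupancy 1/6, limited by blocks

registers: 4096 blocks
shared memory: 36 blocks
warps: 48 blocks
blocks: 8 blocks

Answer: 8 blocks, 8 active warps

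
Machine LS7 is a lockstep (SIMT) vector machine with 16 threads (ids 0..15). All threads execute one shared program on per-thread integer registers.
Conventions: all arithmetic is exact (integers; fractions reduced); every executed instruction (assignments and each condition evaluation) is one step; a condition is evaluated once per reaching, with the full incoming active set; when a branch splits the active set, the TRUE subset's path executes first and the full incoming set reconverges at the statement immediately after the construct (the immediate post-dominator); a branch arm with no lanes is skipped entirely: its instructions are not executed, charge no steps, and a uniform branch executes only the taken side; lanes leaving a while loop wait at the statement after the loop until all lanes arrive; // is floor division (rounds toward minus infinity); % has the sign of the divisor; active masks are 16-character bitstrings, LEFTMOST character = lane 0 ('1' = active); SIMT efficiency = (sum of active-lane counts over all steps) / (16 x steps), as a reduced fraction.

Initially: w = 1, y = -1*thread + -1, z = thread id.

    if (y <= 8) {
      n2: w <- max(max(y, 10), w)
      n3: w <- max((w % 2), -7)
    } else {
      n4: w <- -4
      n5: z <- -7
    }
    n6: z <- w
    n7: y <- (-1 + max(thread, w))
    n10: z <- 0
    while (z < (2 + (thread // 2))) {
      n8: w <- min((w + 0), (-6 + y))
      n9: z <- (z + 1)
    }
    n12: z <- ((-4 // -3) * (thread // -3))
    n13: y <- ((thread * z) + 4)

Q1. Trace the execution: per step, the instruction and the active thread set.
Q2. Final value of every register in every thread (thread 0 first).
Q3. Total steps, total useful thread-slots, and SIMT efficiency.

step 0: eval (y <= 8)                1111111111111111
step 1: w <- max(max(y, 10), w)      1111111111111111
step 2: w <- max((w % 2), -7)        1111111111111111
step 3: z <- w                       1111111111111111
step 4: y <- (-1 + max(thread, w))   1111111111111111
step 5: z <- 0                       1111111111111111
step 6: eval (z < (2 + (thread // 2))) 1111111111111111
step 7: w <- min((w + 0), (-6 + y))  1111111111111111
step 8: z <- (z + 1)                 1111111111111111
step 9: eval (z < (2 + (thread // 2))) 1111111111111111
step 10: w <- min((w + 0), (-6 + y))  1111111111111111
step 11: z <- (z + 1)                 1111111111111111
step 12: eval (z < (2 + (thread // 2))) 1111111111111111
step 13: w <- min((w + 0), (-6 + y))  0011111111111111
step 14: z <- (z + 1)                 0011111111111111
step 15: eval (z < (2 + (thread // 2))) 0011111111111111
step 16: w <- min((w + 0), (-6 + y))  0000111111111111
step 17: z <- (z + 1)                 0000111111111111
step 18: eval (z < (2 + (thread // 2))) 0000111111111111
step 19: w <- min((w + 0), (-6 + y))  0000001111111111
step 20: z <- (z + 1)                 0000001111111111
step 21: eval (z < (2 + (thread // 2))) 0000001111111111
step 22: w <- min((w + 0), (-6 + y))  0000000011111111
step 23: z <- (z + 1)                 0000000011111111
step 24: eval (z < (2 + (thread // 2))) 0000000011111111
step 25: w <- min((w + 0), (-6 + y))  0000000000111111
step 26: z <- (z + 1)                 0000000000111111
step 27: eval (z < (2 + (thread // 2))) 0000000000111111
step 28: w <- min((w + 0), (-6 + y))  0000000000001111
step 29: z <- (z + 1)                 0000000000001111
step 30: eval (z < (2 + (thread // 2))) 0000000000001111
step 31: w <- min((w + 0), (-6 + y))  0000000000000011
step 32: z <- (z + 1)                 0000000000000011
step 33: eval (z < (2 + (thread // 2))) 0000000000000011
step 34: z <- ((-4 // -3) * (thread // -3)) 1111111111111111
step 35: y <- ((thread * z) + 4)      1111111111111111

Answer: 36 steps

w: -7,-6,-5,-4,-3,-2,-1,0,0,0,0,0,0,0,0,0
y: 4,3,2,1,-4,-6,-8,-17,-20,-23,-36,-40,-44,-61,-66,-71
z: 0,-1,-1,-1,-2,-2,-2,-3,-3,-3,-4,-4,-4,-5,-5,-5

steps = 36; useful = 408; efficiency = 408/576 = 17/24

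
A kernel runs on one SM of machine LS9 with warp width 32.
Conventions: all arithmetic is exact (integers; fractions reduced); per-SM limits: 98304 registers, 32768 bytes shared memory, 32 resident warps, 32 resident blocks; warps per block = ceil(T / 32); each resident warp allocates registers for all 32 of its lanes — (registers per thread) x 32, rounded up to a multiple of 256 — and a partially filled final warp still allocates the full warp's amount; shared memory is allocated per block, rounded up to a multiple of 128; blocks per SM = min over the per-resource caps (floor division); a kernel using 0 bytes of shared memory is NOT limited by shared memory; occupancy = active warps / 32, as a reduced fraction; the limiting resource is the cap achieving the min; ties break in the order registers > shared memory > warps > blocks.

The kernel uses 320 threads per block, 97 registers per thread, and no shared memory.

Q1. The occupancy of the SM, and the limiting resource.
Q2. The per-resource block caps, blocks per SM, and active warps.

Answer: occupancy 5/8, limited by registers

registers: 2 blocks
shared memory: no limit (kernel uses none)
warps: 3 blocks
blocks: 32 blocks

Answer: 2 blocks, 20 active warps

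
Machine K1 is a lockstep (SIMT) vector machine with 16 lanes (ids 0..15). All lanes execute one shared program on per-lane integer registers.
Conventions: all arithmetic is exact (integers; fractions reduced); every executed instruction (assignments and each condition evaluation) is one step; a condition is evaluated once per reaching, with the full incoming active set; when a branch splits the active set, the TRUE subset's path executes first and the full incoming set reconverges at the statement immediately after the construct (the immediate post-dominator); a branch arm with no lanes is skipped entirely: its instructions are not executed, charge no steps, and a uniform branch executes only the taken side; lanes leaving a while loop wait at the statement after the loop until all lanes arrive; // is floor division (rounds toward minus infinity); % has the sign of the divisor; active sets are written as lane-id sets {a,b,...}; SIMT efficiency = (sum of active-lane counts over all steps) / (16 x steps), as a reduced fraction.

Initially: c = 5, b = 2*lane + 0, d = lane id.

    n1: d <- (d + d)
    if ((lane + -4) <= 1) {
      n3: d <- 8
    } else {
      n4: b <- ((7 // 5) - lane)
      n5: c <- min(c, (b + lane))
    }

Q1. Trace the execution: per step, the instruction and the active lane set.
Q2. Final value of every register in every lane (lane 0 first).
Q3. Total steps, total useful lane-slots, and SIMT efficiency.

step 0: d <- (d + d)                 {0,1,2,3,4,5,6,7,8,9,10,11,12,13,14,15}
step 1: eval ((lane + -4) <= 1)      {0,1,2,3,4,5,6,7,8,9,10,11,12,13,14,15}
step 2: d <- 8                       {0,1,2,3,4,5}
step 3: b <- ((7 // 5) - lane)       {6,7,8,9,10,11,12,13,14,15}
step 4: c <- min(c, (b + lane))      {6,7,8,9,10,11,12,13,14,15}

Answer: 5 steps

c: 5,5,5,5,5,5,1,1,1,1,1,1,1,1,1,1
b: 0,2,4,6,8,10,-5,-6,-7,-8,-9,-10,-11,-12,-13,-14
d: 8,8,8,8,8,8,12,14,16,18,20,22,24,26,28,30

steps = 5; useful = 58; efficiency = 58/80 = 29/40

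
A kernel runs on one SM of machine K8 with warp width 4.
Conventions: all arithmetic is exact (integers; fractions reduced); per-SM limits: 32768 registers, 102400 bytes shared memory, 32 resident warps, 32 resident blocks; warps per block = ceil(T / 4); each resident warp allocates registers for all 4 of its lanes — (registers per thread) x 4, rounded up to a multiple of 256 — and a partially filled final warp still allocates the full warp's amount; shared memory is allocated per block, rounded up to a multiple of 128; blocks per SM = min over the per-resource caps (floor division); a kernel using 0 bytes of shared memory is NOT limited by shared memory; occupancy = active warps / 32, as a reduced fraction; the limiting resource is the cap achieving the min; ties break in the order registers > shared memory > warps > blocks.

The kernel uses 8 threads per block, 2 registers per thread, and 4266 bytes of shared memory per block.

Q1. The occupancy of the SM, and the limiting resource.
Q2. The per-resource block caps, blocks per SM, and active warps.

Answer: occupancy 1, limited by warps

registers: 64 blocks
shared memory: 23 blocks
warps: 16 blocks
blocks: 32 blocks

Answer: 16 blocks, 32 active warps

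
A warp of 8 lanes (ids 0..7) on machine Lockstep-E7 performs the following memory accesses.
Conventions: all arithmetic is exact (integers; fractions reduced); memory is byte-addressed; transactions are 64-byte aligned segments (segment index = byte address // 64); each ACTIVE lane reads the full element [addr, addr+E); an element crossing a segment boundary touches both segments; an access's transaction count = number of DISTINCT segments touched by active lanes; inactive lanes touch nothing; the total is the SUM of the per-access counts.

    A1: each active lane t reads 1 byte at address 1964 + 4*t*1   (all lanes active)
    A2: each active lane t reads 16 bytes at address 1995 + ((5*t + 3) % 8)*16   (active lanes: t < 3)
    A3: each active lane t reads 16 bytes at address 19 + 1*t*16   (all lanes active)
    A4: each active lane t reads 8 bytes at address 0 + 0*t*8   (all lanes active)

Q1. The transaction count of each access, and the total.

A1: 2 transactions
A2: 2 transactions
A3: 3 transactions
A4: 1 transaction

Answer: 2,2,3,1; total 8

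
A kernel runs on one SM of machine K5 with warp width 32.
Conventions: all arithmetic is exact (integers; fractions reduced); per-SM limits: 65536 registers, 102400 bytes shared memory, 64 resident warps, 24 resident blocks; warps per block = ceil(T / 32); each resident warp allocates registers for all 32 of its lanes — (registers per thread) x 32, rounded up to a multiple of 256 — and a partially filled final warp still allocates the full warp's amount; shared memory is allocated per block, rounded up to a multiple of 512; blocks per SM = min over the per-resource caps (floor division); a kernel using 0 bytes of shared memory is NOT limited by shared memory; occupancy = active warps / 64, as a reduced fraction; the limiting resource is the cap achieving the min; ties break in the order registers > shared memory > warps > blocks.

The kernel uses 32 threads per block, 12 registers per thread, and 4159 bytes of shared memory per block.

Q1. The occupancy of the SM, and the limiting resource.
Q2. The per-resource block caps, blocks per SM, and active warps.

Answer: occupancy 11/32, limited by shared memory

registers: 128 blocks
shared memory: 22 blocks
warps: 64 blocks
blocks: 24 blocks

Answer: 22 blocks, 22 active warps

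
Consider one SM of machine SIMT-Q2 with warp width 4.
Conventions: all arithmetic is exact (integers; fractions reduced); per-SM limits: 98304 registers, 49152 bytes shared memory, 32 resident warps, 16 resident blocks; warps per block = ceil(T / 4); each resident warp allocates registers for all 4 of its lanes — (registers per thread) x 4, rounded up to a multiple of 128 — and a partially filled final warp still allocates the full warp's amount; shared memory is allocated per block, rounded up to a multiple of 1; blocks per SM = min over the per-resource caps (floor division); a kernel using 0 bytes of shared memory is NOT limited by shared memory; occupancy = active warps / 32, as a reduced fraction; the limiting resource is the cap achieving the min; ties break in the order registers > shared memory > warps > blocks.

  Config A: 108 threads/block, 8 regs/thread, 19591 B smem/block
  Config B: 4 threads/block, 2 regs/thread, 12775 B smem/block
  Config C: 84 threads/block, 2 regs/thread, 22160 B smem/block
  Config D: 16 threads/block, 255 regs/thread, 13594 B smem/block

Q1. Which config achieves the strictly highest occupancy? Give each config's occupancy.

occupancies: A 27/32, B 3/32, C 21/32, D 3/8

Answer: A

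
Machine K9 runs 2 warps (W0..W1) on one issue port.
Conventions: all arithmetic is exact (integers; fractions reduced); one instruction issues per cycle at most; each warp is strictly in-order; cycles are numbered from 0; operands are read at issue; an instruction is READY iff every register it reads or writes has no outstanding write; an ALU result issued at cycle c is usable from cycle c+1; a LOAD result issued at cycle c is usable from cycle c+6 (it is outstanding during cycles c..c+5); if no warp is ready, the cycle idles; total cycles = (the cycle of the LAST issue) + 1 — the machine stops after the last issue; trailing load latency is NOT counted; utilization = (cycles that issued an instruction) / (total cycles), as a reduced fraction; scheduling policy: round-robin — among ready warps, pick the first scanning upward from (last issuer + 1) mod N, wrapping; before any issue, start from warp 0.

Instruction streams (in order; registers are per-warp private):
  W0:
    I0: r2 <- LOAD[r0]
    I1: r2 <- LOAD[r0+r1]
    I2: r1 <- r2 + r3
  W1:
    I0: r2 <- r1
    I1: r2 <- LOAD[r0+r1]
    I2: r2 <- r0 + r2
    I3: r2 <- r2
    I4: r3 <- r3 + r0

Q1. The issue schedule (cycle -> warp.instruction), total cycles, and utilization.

cycle 0: W0.I0
cycle 1: W1.I0
cycle 2: W1.I1
cycle 3: idle
cycle 4: idle
cycle 5: idle
cycle 6: W0.I1
cycle 7: idle
cycle 8: W1.I2
cycle 9: W1.I3
cycle 10: W1.I4
cycle 11: idle
cycle 12: W0.I2

Answer: 13 cycles, utilization 8/13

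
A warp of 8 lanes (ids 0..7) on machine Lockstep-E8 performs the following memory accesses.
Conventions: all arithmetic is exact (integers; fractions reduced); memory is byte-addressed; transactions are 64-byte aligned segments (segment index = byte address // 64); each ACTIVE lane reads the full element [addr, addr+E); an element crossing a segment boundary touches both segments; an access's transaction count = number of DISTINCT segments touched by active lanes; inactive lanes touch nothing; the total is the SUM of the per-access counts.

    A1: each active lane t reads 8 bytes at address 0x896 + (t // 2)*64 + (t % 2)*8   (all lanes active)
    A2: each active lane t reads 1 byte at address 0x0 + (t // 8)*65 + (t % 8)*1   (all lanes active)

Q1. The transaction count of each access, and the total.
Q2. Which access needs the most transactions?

A1: 4 transactions
A2: 1 transaction

Answer: 4,1; total 5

Answer: A1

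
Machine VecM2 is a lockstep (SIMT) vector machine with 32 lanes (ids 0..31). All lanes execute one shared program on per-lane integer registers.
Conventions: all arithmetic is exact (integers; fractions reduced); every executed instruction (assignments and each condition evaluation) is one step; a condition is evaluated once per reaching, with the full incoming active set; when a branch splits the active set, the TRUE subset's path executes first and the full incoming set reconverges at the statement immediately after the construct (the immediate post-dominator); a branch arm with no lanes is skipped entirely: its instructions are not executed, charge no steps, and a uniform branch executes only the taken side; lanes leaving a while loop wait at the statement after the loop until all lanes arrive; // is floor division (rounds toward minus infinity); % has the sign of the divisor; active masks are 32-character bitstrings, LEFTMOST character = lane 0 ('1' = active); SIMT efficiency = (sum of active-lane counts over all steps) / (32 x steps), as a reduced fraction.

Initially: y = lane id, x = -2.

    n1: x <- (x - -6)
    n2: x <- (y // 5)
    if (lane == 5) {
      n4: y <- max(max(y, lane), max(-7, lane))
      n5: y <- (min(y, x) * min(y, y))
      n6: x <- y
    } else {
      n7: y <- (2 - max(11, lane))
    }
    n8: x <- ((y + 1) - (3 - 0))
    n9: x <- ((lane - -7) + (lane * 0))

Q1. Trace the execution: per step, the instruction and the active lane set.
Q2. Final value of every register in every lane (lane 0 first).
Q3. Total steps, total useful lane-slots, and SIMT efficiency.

step 0: x <- (x - -6)                11111111111111111111111111111111
step 1: x <- (y // 5)                11111111111111111111111111111111
step 2: eval (lane == 5)             11111111111111111111111111111111
step 3: y <- max(max(y, lane), max(-7, lane)) 00000100000000000000000000000000
step 4: y <- (min(y, x) * min(y, y)) 00000100000000000000000000000000
step 5: x <- y                       00000100000000000000000000000000
step 6: y <- (2 - max(11, lane))     11111011111111111111111111111111
step 7: x <- ((y + 1) - (3 - 0))     11111111111111111111111111111111
step 8: x <- ((lane - -7) + (lane * 0)) 11111111111111111111111111111111

Answer: 9 steps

y: -9,-9,-9,-9,-9,5,-9,-9,-9,-9,-9,-9,-10,-11,-12,-13,-14,-15,-16,-17,-18,-19,-20,-21,-22,-23,-24,-25,-26,-27,-28,-29
x: 7,8,9,10,11,12,13,14,15,16,17,18,19,20,21,22,23,24,25,26,27,28,29,30,31,32,33,34,35,36,37,38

steps = 9; useful = 194; efficiency = 194/288 = 97/144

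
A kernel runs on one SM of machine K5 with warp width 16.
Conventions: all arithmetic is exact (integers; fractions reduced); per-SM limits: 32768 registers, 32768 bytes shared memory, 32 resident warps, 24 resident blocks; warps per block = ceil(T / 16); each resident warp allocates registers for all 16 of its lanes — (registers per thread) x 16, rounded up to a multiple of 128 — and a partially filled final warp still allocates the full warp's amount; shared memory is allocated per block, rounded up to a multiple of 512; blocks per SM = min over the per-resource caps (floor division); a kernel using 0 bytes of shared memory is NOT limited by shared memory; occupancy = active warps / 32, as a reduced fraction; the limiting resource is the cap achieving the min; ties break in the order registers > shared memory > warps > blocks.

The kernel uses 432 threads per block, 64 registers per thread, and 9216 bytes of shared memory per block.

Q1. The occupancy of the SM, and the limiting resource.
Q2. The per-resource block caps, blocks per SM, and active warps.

Answer: occupancy 27/32, limited by registers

registers: 1 block
shared memory: 3 blocks
warps: 1 block
blocks: 24 blocks

Answer: 1 block, 27 active warps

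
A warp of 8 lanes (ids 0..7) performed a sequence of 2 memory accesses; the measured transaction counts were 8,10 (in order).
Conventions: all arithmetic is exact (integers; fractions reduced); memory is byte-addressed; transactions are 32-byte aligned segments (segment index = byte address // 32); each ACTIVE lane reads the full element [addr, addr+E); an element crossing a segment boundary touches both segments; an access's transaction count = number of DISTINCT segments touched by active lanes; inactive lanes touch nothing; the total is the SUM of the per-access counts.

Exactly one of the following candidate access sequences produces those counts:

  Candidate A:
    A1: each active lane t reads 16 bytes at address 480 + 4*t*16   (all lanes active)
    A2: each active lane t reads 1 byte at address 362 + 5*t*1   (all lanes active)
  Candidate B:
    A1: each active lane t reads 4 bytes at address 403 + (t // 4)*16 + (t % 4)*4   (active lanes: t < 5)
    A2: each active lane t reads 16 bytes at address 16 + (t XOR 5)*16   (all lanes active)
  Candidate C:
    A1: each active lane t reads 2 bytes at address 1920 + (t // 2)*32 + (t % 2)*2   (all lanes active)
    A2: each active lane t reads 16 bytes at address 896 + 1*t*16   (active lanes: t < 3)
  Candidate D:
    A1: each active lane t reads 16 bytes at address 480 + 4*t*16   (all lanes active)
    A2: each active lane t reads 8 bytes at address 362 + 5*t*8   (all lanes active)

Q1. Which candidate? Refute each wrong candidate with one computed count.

A: A2 gives 2 transactions, not 10
B: A1 gives 2 transactions, not 8
C: A1 gives 4 transactions, not 8
D: all counts match (8,10)

Answer: D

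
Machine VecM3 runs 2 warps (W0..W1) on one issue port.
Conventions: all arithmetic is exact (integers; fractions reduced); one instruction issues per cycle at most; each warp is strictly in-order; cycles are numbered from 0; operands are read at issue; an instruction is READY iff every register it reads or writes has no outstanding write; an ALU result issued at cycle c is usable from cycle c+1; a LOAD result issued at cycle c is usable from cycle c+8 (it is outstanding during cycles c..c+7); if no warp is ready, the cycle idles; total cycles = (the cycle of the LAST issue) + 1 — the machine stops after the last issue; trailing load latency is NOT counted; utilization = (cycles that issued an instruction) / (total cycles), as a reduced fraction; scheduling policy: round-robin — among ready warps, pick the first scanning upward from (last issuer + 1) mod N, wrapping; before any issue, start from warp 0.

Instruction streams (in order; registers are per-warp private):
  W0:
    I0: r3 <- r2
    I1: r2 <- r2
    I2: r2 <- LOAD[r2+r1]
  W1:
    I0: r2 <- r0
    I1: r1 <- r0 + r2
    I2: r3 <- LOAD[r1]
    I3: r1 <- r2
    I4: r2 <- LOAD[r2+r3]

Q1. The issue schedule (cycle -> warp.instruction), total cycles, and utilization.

cycle 0: W0.I0
cycle 1: W1.I0
cycle 2: W0.I1
cycle 3: W1.I1
cycle 4: W0.I2
cycle 5: W1.I2
cycle 6: W1.I3
cycle 7: idle
cycle 8: idle
cycle 9: idle
cycle 10: idle
cycle 11: idle
cycle 12: idle
cycle 13: W1.I4

Answer: 14 cycles, utilization 4/7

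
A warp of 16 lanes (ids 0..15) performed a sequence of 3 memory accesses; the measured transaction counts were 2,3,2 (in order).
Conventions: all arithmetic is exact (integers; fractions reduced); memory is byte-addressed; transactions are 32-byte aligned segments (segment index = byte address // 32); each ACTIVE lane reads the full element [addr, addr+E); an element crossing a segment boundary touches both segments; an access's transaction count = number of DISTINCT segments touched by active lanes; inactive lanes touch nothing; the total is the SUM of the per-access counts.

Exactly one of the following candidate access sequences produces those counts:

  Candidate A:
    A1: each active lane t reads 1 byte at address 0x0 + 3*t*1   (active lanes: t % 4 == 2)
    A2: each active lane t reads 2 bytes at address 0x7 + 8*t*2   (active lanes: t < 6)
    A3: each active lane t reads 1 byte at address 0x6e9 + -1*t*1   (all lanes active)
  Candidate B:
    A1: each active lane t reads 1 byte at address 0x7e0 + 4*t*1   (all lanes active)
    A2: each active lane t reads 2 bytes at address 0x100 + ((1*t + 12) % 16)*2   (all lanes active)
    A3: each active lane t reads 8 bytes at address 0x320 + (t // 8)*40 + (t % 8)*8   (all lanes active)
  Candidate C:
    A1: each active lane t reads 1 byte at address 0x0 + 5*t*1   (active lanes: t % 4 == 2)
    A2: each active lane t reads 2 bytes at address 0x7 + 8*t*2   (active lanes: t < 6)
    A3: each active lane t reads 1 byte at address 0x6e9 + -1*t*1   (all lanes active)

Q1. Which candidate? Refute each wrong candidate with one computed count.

B: A2 gives 1 transaction, not 3
C: A1 gives 3 transactions, not 2
A: all counts match (2,3,2)

Answer: A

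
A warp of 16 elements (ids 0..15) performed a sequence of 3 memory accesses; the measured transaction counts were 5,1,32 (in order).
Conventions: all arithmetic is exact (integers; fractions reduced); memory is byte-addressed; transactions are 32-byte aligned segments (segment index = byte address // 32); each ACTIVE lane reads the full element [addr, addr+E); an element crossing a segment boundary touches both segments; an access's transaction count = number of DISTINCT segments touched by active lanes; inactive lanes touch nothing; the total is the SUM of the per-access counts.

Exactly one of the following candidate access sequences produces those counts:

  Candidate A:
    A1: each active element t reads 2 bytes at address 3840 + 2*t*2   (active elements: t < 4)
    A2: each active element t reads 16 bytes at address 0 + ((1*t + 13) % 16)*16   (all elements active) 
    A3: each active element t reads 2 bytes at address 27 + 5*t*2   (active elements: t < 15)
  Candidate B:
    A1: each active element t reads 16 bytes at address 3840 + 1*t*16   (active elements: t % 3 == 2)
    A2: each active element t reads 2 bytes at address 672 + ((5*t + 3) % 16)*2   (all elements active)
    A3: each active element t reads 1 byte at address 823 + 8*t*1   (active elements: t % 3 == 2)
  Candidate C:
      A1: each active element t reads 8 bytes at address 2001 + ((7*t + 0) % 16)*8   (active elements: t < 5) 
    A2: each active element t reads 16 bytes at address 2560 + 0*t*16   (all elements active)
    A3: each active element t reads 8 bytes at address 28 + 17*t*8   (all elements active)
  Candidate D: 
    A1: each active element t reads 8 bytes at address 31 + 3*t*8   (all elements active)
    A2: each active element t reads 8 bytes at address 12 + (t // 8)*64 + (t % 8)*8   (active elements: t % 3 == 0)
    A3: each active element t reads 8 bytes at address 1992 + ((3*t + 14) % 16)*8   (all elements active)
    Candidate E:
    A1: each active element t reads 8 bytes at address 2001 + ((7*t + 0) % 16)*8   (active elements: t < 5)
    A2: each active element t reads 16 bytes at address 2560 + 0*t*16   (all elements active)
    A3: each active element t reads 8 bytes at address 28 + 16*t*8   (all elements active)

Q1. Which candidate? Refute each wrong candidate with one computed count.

A: A1 gives 1 transaction, not 5
B: A3 gives 4 transactions, not 32
C: A3 gives 20 transactions, not 32
D: A1 gives 13 transactions, not 5
E: all counts match (5,1,32)

Answer: E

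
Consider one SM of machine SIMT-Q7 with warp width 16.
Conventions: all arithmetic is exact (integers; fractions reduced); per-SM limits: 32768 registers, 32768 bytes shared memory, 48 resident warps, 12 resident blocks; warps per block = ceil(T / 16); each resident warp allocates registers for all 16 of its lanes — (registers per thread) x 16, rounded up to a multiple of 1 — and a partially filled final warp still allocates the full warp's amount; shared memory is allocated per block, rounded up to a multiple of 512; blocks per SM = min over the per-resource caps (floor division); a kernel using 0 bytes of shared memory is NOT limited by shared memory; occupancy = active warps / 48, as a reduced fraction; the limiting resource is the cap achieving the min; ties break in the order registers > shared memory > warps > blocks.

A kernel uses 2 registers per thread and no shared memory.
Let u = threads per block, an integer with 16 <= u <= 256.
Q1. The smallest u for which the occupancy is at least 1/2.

Answer: u = 17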